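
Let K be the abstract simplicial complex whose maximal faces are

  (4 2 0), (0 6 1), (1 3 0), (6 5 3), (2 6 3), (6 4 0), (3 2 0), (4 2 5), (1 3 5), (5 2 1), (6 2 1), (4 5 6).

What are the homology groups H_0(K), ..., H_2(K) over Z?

H_0 = Z,  H_1 = Z/2,  H_2 = 0.

K has 7 vertices, 18 edges, 12 triangles.
rank ∂_0 = 0, rank ∂_1 = 6 ⇒ b_0 = 7 − 0 − 6 = 1; all invariant factors of ∂_1 are 1 so no torsion. So H_0 ≅ Z.
rank ∂_1 = 6, rank ∂_2 = 12 ⇒ b_1 = 18 − 6 − 12 = 0; ∂_2 has invariant factor(s) [2] giving torsion. So H_1 ≅ Z/2.
rank ∂_2 = 12, rank ∂_3 = 0 ⇒ b_2 = 12 − 12 − 0 = 0. So H_2 ≅ 0.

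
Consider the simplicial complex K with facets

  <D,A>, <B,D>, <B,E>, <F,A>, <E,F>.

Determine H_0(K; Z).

H_0 = Z.

Fix the vertex order A < B < D < E < F and write every simplex with vertices in increasing order. Then dim K = 1 and the simplices of K are:

  0-simplices (5): A, B, D, E, F
  1-simplices (5): AD, AF, BD, BE, EF

so the chain groups are C_0 ≅ Z^5, C_1 ≅ Z^5.

Boundary ∂_1: C_1 → C_0 sends each edge [p,q] (with p < q) to q − p. For instance
  ∂AF = F − A.
The resulting 5×5 matrix has rank 4, and its Smith normal form has invariant factors (1,1,1,1).

Reading off H_k = ker ∂_k / im ∂_{k+1}:

  H_0: rank C_0 − rank ∂_1 = 5 − 4 = 1, and the invariant factors of ∂_1 are all 1, so H_0 = Z.

(K is a triangulation of the circle S^1.)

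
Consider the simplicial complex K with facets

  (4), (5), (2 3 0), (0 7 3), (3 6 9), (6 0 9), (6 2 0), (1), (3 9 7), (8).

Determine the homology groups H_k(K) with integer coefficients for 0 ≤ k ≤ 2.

Order the vertices as 0 < 1 < 2 < 3 < 4 < 5 < 6 < 7 < 8 < 9. Listing each simplex with vertices in this order, K has dimension 2 with simplices:

  0-simplices (10): [0], [1], [2], [3], [4], [5], [6], [7], [8], [9]
  1-simplices (12): [0,2], [0,3], [0,6], [0,7], [0,9], [2,3], [2,6], [3,6], [3,7], [3,9], [6,9], [7,9]
  2-simplices (6): [0,2,3], [0,2,6], [0,3,7], [0,6,9], [3,6,9], [3,7,9]

so the chain groups are C_0 ≅ Z^10, C_1 ≅ Z^12, C_2 ≅ Z^6.

∂_1: C_1 → C_0 is given by ∂[p,q] = [q] − [p]. For instance
  ∂[0,3] = [3] − [0].
This gives a 10×12 integer matrix of rank 5; reducing to Smith normal form yields diagonal entries (1,1,1,1,1).

Boundary ∂_2: C_2 → C_1 maps a triangle to the signed sum of its edges. For instance
  ∂[0,3,7] = [3,7] − [0,7] + [0,3],
  ∂[3,7,9] = [7,9] − [3,9] + [3,7].
This gives a 12×6 integer matrix of rank 6; reducing to Smith normal form yields diagonal entries (1,1,1,1,1,1).

Now H_k = ker ∂_k / im ∂_{k+1}, so:

  H_0: rank C_0 − rank ∂_1 = 10 − 5 = 5, and the invariant factors of ∂_1 are all 1, so H_0 ≅ Z^5.
  H_1: rank ker ∂_1 − rank ∂_2 = (12 − 5) − 6 = 1, and the invariant factors of ∂_2 are all 1, so H_1 ≅ Z.
  H_2: rank ker ∂_2 − rank ∂_3 = (6 − 6) − 0 = 0, and there is no ∂_3, so H_2 ≅ 0.

H_0 ≅ Z^5,  H_1 ≅ Z,  H_2 = 0.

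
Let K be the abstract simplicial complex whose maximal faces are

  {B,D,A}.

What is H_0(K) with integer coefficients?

Take the total order A < B < D on the vertex set. Then K (dimension 2) consists of the simplices:

  0-simplices (3): A, B, D
  1-simplices (3): AB, AD, BD
  2-simplices (1): ABD

giving chain groups C_0 ≅ Z^3, C_1 ≅ Z^3, C_2 ≅ Z^1.

∂_1: C_1 → C_0 sends each edge [p,q] (with p < q) to q − p.
The 3×3 boundary matrix has rank 2 and Smith normal form diag(1,1).

Boundary ∂_2: C_2 → C_1 acts by ∂[p,q,r] = [q,r] − [p,r] + [p,q]. For instance
  ∂ABD = BD − AD + AB.
This gives a 3×1 integer matrix of rank 1; reducing to Smith normal form yields diagonal entries (1).

Now H_k = ker ∂_k / im ∂_{k+1}, so:

  H_0: rank C_0 − rank ∂_1 = 3 − 2 = 1, and the invariant factors of ∂_1 are all 1, so H_0 = Z.

H_0 = Z.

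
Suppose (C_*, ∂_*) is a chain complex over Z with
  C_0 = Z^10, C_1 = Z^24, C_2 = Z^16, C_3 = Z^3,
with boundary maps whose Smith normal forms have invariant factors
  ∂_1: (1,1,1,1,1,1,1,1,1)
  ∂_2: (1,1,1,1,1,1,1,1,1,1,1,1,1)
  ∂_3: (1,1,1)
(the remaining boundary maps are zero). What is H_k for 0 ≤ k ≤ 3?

H_0: b_0 = 10 − 0 − 9 = 1; torsion from ∂_1 factors > 1: none. So H_0 = Z.
H_1: b_1 = 24 − 9 − 13 = 2; torsion from ∂_2 factors > 1: none. So H_1 = Z^2.
H_2: b_2 = 16 − 13 − 3 = 0; torsion from ∂_3 factors > 1: none. So H_2 = 0.
H_3: b_3 = 3 − 3 − 0 = 0; torsion from ∂_4 factors > 1: none. So H_3 = 0.

H_0 = Z,  H_1 = Z^2,  H_2 = 0,  H_3 = 0.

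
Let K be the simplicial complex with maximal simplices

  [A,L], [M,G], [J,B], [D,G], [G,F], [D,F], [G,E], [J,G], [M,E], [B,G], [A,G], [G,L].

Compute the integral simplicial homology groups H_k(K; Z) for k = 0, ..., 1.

K has 9 vertices, 12 edges.
rank ∂_0 = 0, rank ∂_1 = 8 ⇒ b_0 = 9 − 0 − 8 = 1; all invariant factors of ∂_1 are 1 so no torsion. So H_0 ≅ Z.
rank ∂_1 = 8, rank ∂_2 = 0 ⇒ b_1 = 12 − 8 − 0 = 4. So H_1 ≅ Z^4.

H_0 = Z,  H_1 = Z^4.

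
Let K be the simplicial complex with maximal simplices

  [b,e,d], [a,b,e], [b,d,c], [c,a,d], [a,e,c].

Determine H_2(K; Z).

H_2 = 0.

Fix the vertex order a < b < c < d < e and write every simplex with vertices in increasing order. Then dim K = 2 and the simplices of K are:

  0-simplices (5): a, b, c, d, e
  1-simplices (10): ab, ac, ad, ae, bc, bd, be, cd, ce, de
  2-simplices (5): abe, acd, ace, bcd, bde

Hence C_0 ≅ Z^5, C_1 ≅ Z^10, C_2 ≅ Z^5.

The boundary map ∂_1: C_1 → C_0 sends each edge [p,q] (with p < q) to q − p.
As a 5×10 matrix over Z this has rank 4, with invariant factors (1,1,1,1).

∂_2: C_2 → C_1 maps a triangle to the signed sum of its edges. For instance
  ∂bde = de − be + bd,
  ∂ace = ce − ae + ac.
The resulting 10×5 matrix has rank 5, and its Smith normal form has invariant factors (1,1,1,1,1).

Computing H_k = (kernel of ∂_k) / (image of ∂_{k+1}):

  H_2: rank ker ∂_2 − rank ∂_3 = (5 − 5) − 0 = 0, and there is no ∂_3, so H_2 ≅ 0.

(K is a triangulation of the Möbius band.)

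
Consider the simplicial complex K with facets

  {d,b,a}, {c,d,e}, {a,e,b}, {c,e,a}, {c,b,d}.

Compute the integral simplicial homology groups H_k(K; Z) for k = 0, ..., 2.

H_0 = Z,  H_1 = Z,  H_2 = 0.

Order the vertices as a < b < c < d < e. Listing each simplex with vertices in this order, K has dimension 2 with simplices:

  0-simplices (5): a, b, c, d, e
  1-simplices (10): ab, ac, ad, ae, bc, bd, be, cd, ce, de
  2-simplices (5): abd, abe, ace, bcd, cde

Hence C_0 ≅ Z^5, C_1 ≅ Z^10, C_2 ≅ Z^5.

∂_1: C_1 → C_0 maps an edge to its endpoints' difference, ∂[p,q] = q − p. For instance
  ∂bd = d − b.
As a 5×10 matrix over Z this has rank 4, with invariant factors (1,1,1,1).

The boundary map ∂_2: C_2 → C_1 acts by ∂[p,q,r] = [q,r] − [p,r] + [p,q]. For instance
  ∂abe = be − ae + ab,
  ∂abd = bd − ad + ab.
The 10×5 boundary matrix has rank 5 and Smith normal form diag(1,1,1,1,1).

Now H_k = ker ∂_k / im ∂_{k+1}, so:

  H_0: rank C_0 − rank ∂_1 = 5 − 4 = 1, and the invariant factors of ∂_1 are all 1, so H_0 ≅ Z.
  H_1: rank ker ∂_1 − rank ∂_2 = (10 − 4) − 5 = 1, and the invariant factors of ∂_2 are all 1, so H_1 ≅ Z.
  H_2: rank ker ∂_2 − rank ∂_3 = (5 − 5) − 0 = 0, and there is no ∂_3, so H_2 ≅ 0.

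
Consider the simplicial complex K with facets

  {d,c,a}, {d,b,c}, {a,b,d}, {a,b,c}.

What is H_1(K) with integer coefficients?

Order the vertices as a < b < c < d. Listing each simplex with vertices in this order, K has dimension 2 with simplices:

  0-simplices (4): a, b, c, d
  1-simplices (6): ab, ac, ad, bc, bd, cd
  2-simplices (4): abc, abd, acd, bcd

so the chain groups are C_0 ≅ Z^4, C_1 ≅ Z^6, C_2 ≅ Z^4.

Boundary ∂_1: C_1 → C_0 is given by ∂[p,q] = [q] − [p]. For instance
  ∂bc = c − b.
This gives a 4×6 integer matrix of rank 3; reducing to Smith normal form yields diagonal entries (1,1,1).

∂_2: C_2 → C_1 maps a triangle to the signed sum of its edges. For instance
  ∂acd = cd − ad + ac,
  ∂abc = bc − ac + ab.
The 6×4 boundary matrix has rank 3 and Smith normal form diag(1,1,1).

Now H_k = ker ∂_k / im ∂_{k+1}, so:

  H_1: rank ker ∂_1 − rank ∂_2 = (6 − 3) − 3 = 0, and the invariant factors of ∂_2 are all 1, so H_1 = 0.

(K is a triangulation of the 2-sphere S^2.)

H_1 = 0.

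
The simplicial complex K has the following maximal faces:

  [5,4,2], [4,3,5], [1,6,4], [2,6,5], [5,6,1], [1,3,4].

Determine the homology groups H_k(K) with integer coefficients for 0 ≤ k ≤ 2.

H_0 = Z,  H_1 = Z,  H_2 = 0.

Take the total order 1 < 2 < 3 < 4 < 5 < 6 on the vertex set. Then K (dimension 2) consists of the simplices:

  0-simplices (6): [1], [2], [3], [4], [5], [6]
  1-simplices (12): [1,3], [1,4], [1,5], [1,6], [2,4], [2,5], [2,6], [3,4], [3,5], [4,5], [4,6], [5,6]
  2-simplices (6): [1,3,4], [1,4,6], [1,5,6], [2,4,5], [2,5,6], [3,4,5]

giving chain groups C_0 ≅ Z^6, C_1 ≅ Z^12, C_2 ≅ Z^6.

∂_1: C_1 → C_0 sends each edge [p,q] (with p < q) to q − p. For instance
  ∂[5,6] = [6] − [5].
The 6×12 boundary matrix has rank 5 and Smith normal form diag(1,1,1,1,1).

∂_2: C_2 → C_1 sends each 2-simplex [p,q,r] to [q,r] − [p,r] + [p,q]. For instance
  ∂[1,3,4] = [3,4] − [1,4] + [1,3],
  ∂[1,5,6] = [5,6] − [1,6] + [1,5].
As a 12×6 matrix over Z this has rank 6, with invariant factors (1,1,1,1,1,1).

Reading off H_k = ker ∂_k / im ∂_{k+1}:

  H_0: rank C_0 − rank ∂_1 = 6 − 5 = 1, and the invariant factors of ∂_1 are all 1, so H_0 = Z.
  H_1: rank ker ∂_1 − rank ∂_2 = (12 − 5) − 6 = 1, and the invariant factors of ∂_2 are all 1, so H_1 = Z.
  H_2: rank ker ∂_2 − rank ∂_3 = (6 − 6) − 0 = 0, and there is no ∂_3, so H_2 = 0.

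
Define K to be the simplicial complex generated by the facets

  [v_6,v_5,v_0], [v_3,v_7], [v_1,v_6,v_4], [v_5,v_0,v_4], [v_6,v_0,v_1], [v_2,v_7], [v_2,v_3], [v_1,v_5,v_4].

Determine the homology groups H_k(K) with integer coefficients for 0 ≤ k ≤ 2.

H_0 ≅ Z^2,  H_1 ≅ Z^2,  H_2 = 0.

K has 8 vertices, 13 edges, 5 triangles.
rank ∂_0 = 0, rank ∂_1 = 6 ⇒ b_0 = 8 − 0 − 6 = 2; all invariant factors of ∂_1 are 1 so no torsion. So H_0 ≅ Z^2.
rank ∂_1 = 6, rank ∂_2 = 5 ⇒ b_1 = 13 − 6 − 5 = 2; all invariant factors of ∂_2 are 1 so no torsion. So H_1 ≅ Z^2.
rank ∂_2 = 5, rank ∂_3 = 0 ⇒ b_2 = 5 − 5 − 0 = 0. So H_2 ≅ 0.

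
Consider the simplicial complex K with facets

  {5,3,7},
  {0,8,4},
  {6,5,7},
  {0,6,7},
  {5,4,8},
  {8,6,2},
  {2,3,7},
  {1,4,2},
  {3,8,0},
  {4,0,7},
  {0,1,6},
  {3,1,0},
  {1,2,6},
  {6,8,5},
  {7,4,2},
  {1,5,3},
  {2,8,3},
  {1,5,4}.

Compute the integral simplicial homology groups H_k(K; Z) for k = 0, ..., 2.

Take the total order 0 < 1 < 2 < 3 < 4 < 5 < 6 < 7 < 8 on the vertex set. Then K (dimension 2) consists of the simplices:

  0-simplices (9): [0], [1], [2], [3], [4], [5], [6], [7], [8]
  1-simplices (27): (27 of them)
  2-simplices (18): [0,1,3], [0,1,6], [0,3,8], [0,4,7], [0,4,8], [0,6,7], [1,2,4], [1,2,6], [1,3,5], [1,4,5], [2,3,7], [2,3,8], [2,4,7], [2,6,8], [3,5,7], [4,5,8], [5,6,7], [5,6,8]

giving chain groups C_0 ≅ Z^9, C_1 ≅ Z^27, C_2 ≅ Z^18.

Boundary ∂_1: C_1 → C_0 is given by ∂[p,q] = [q] − [p]. For instance
  ∂[1,3] = [3] − [1].
The resulting 9×27 matrix has rank 8, and its Smith normal form has invariant factors (1,1,1,1,1,1,1,1).

Boundary ∂_2: C_2 → C_1 sends each 2-simplex [p,q,r] to [q,r] − [p,r] + [p,q]. For instance
  ∂[4,5,8] = [5,8] − [4,8] + [4,5],
  ∂[0,3,8] = [3,8] − [0,8] + [0,3].
The 27×18 boundary matrix has rank 17 and Smith normal form diag(1,1,1,1,1,1,1,1,1,1,1,1,1,1,1,1,1).

From H_k ≅ ker(∂_k) / im(∂_{k+1}) we obtain:

  H_0: rank C_0 − rank ∂_1 = 9 − 8 = 1, and the invariant factors of ∂_1 are all 1, so H_0 = Z.
  H_1: rank ker ∂_1 − rank ∂_2 = (27 − 8) − 17 = 2, and the invariant factors of ∂_2 are all 1, so H_1 = Z^2.
  H_2: rank ker ∂_2 − rank ∂_3 = (18 − 17) − 0 = 1, and there is no ∂_3, so H_2 = Z.

H_0 = Z,  H_1 = Z^2,  H_2 = Z.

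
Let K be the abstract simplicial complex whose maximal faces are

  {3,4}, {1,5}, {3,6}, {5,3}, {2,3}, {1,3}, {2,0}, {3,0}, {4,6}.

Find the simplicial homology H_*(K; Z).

H_0 = Z,  H_1 = Z^3.

Take the total order 0 < 1 < 2 < 3 < 4 < 5 < 6 on the vertex set. Then K (dimension 1) consists of the simplices:

  0-simplices (7): [0], [1], [2], [3], [4], [5], [6]
  1-simplices (9): [0,2], [0,3], [1,3], [1,5], [2,3], [3,4], [3,5], [3,6], [4,6]

giving chain groups C_0 ≅ Z^7, C_1 ≅ Z^9.

The boundary map ∂_1: C_1 → C_0 is given by ∂[p,q] = [q] − [p]. For instance
  ∂[4,6] = [6] − [4].
The resulting 7×9 matrix has rank 6, and its Smith normal form has invariant factors (1,1,1,1,1,1).

Now H_k = ker ∂_k / im ∂_{k+1}, so:

  H_0: rank C_0 − rank ∂_1 = 7 − 6 = 1, and the invariant factors of ∂_1 are all 1, so H_0 = Z.
  H_1: rank ker ∂_1 − rank ∂_2 = (9 − 6) − 0 = 3, and there is no ∂_2, so H_1 = Z^3.

(K is a triangulation of a wedge of 3 circles.)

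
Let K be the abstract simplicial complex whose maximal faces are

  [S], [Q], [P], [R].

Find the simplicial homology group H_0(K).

H_0 = Z^4.

Order the vertices as P < Q < R < S. Listing each simplex with vertices in this order, K has dimension 0 with simplices:

  0-simplices (4): P, Q, R, S

giving chain groups C_0 ≅ Z^4.

Reading off H_k = ker ∂_k / im ∂_{k+1}:

  H_0: rank C_0 − rank ∂_1 = 4 − 0 = 4, and there is no ∂_1, so H_0 = Z^4.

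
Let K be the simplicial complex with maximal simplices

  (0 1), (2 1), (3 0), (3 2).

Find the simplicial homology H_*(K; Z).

We work with the vertex ordering 0 < 1 < 2 < 3. The simplices of K, each written with vertices in increasing order, are:

  0-simplices (4): [0], [1], [2], [3]
  1-simplices (4): [0,1], [0,3], [1,2], [2,3]

Hence C_0 ≅ Z^4, C_1 ≅ Z^4.

∂_1: C_1 → C_0 is given by ∂[p,q] = [q] − [p].
As a 4×4 matrix over Z this has rank 3, with invariant factors (1,1,1).

From H_k ≅ ker(∂_k) / im(∂_{k+1}) we obtain:

  H_0: rank C_0 − rank ∂_1 = 4 − 3 = 1, and the invariant factors of ∂_1 are all 1, so H_0 = Z.
  H_1: rank ker ∂_1 − rank ∂_2 = (4 − 3) − 0 = 1, and there is no ∂_2, so H_1 = Z.

H_0 ≅ Z,  H_1 ≅ Z.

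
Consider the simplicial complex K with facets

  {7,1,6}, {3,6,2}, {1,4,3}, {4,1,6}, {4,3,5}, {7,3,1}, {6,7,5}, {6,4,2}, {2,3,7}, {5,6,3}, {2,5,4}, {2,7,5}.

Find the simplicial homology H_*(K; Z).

H_0 ≅ Z,  H_1 ≅ Z/2,  H_2 = 0.

Fix the vertex order 1 < 2 < 3 < 4 < 5 < 6 < 7 and write every simplex with vertices in increasing order. Then dim K = 2 and the simplices of K are:

  0-simplices (7): [1], [2], [3], [4], [5], [6], [7]
  1-simplices (18): [1,3], [1,4], [1,6], [1,7], [2,3], [2,4], [2,5], [2,6], [2,7], [3,4], [3,5], [3,6], [3,7], [4,5], [4,6], [5,6], [5,7], [6,7]
  2-simplices (12): [1,3,4], [1,3,7], [1,4,6], [1,6,7], [2,3,6], [2,3,7], [2,4,5], [2,4,6], [2,5,7], [3,4,5], [3,5,6], [5,6,7]

Hence C_0 ≅ Z^7, C_1 ≅ Z^18, C_2 ≅ Z^12.

∂_1: C_1 → C_0 maps an edge to its endpoints' difference, ∂[p,q] = q − p. For instance
  ∂[2,7] = [7] − [2].
The resulting 7×18 matrix has rank 6, and its Smith normal form has invariant factors (1,1,1,1,1,1).

The boundary map ∂_2: C_2 → C_1 acts by ∂[p,q,r] = [q,r] − [p,r] + [p,q]. For instance
  ∂[1,3,7] = [3,7] − [1,7] + [1,3],
  ∂[2,4,6] = [4,6] − [2,6] + [2,4].
The resulting 18×12 matrix has rank 12, and its Smith normal form has invariant factors (1,1,1,1,1,1,1,1,1,1,1,2).

From H_k ≅ ker(∂_k) / im(∂_{k+1}) we obtain:

  H_0: rank C_0 − rank ∂_1 = 7 − 6 = 1, and the invariant factors of ∂_1 are all 1, so H_0 ≅ Z.
  H_1: rank ker ∂_1 − rank ∂_2 = (18 − 6) − 12 = 0, and ∂_2 has invariant factor 2 > 1, so H_1 ≅ Z/2.
  H_2: rank ker ∂_2 − rank ∂_3 = (12 − 12) − 0 = 0, and there is no ∂_3, so H_2 ≅ 0.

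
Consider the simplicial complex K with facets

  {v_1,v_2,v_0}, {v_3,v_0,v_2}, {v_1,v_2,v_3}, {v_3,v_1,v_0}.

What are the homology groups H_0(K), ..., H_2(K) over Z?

H_0 ≅ Z,  H_1 = 0,  H_2 ≅ Z.

Order the vertices as v_0 < v_1 < v_2 < v_3. Listing each simplex with vertices in this order, K has dimension 2 with simplices:

  0-simplices (4): [v_0], [v_1], [v_2], [v_3]
  1-simplices (6): [v_0,v_1], [v_0,v_2], [v_0,v_3], [v_1,v_2], [v_1,v_3], [v_2,v_3]
  2-simplices (4): [v_0,v_1,v_2], [v_0,v_1,v_3], [v_0,v_2,v_3], [v_1,v_2,v_3]

Hence C_0 ≅ Z^4, C_1 ≅ Z^6, C_2 ≅ Z^4.

The boundary map ∂_1: C_1 → C_0 is given by ∂[p,q] = [q] − [p]. For instance
  ∂[v_0,v_3] = [v_3] − [v_0].
The 4×6 boundary matrix has rank 3 and Smith normal form diag(1,1,1).

Boundary ∂_2: C_2 → C_1 sends each 2-simplex [p,q,r] to [q,r] − [p,r] + [p,q]. For instance
  ∂[v_0,v_2,v_3] = [v_2,v_3] − [v_0,v_3] + [v_0,v_2],
  ∂[v_0,v_1,v_3] = [v_1,v_3] − [v_0,v_3] + [v_0,v_1].
The 6×4 boundary matrix has rank 3 and Smith normal form diag(1,1,1).

Reading off H_k = ker ∂_k / im ∂_{k+1}:

  H_0: rank C_0 − rank ∂_1 = 4 − 3 = 1, and the invariant factors of ∂_1 are all 1, so H_0 ≅ Z.
  H_1: rank ker ∂_1 − rank ∂_2 = (6 − 3) − 3 = 0, and the invariant factors of ∂_2 are all 1, so H_1 ≅ 0.
  H_2: rank ker ∂_2 − rank ∂_3 = (4 − 3) − 0 = 1, and there is no ∂_3, so H_2 ≅ Z.

As a check, the Euler characteristic is 4 − 6 + 4 = 2, which agrees with 1 − 0 + 1 = 2.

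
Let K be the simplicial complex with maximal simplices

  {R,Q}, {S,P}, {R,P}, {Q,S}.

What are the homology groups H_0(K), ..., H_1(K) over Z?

H_0 ≅ Z,  H_1 ≅ Z.

K has 4 vertices, 4 edges.
rank ∂_0 = 0, rank ∂_1 = 3 ⇒ b_0 = 4 − 0 − 3 = 1; all invariant factors of ∂_1 are 1 so no torsion. So H_0 = Z.
rank ∂_1 = 3, rank ∂_2 = 0 ⇒ b_1 = 4 − 3 − 0 = 1. So H_1 = Z.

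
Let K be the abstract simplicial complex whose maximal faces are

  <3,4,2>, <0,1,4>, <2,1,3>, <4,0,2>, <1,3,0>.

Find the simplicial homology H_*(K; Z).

H_0 = Z,  H_1 = Z,  H_2 = 0.

We work with the vertex ordering 0 < 1 < 2 < 3 < 4. The simplices of K, each written with vertices in increasing order, are:

  0-simplices (5): [0], [1], [2], [3], [4]
  1-simplices (10): [0,1], [0,2], [0,3], [0,4], [1,2], [1,3], [1,4], [2,3], [2,4], [3,4]
  2-simplices (5): [0,1,3], [0,1,4], [0,2,4], [1,2,3], [2,3,4]

Hence C_0 ≅ Z^5, C_1 ≅ Z^10, C_2 ≅ Z^5.

Boundary ∂_1: C_1 → C_0 is given by ∂[p,q] = [q] − [p].
The 5×10 boundary matrix has rank 4 and Smith normal form diag(1,1,1,1).

The boundary map ∂_2: C_2 → C_1 sends each 2-simplex [p,q,r] to [q,r] − [p,r] + [p,q]. For instance
  ∂[2,3,4] = [3,4] − [2,4] + [2,3],
  ∂[0,2,4] = [2,4] − [0,4] + [0,2].
As a 10×5 matrix over Z this has rank 5, with invariant factors (1,1,1,1,1).

Now H_k = ker ∂_k / im ∂_{k+1}, so:

  H_0: rank C_0 − rank ∂_1 = 5 − 4 = 1, and the invariant factors of ∂_1 are all 1, so H_0 ≅ Z.
  H_1: rank ker ∂_1 − rank ∂_2 = (10 − 4) − 5 = 1, and the invariant factors of ∂_2 are all 1, so H_1 ≅ Z.
  H_2: rank ker ∂_2 − rank ∂_3 = (5 − 5) − 0 = 0, and there is no ∂_3, so H_2 ≅ 0.

As a check, the Euler characteristic is 5 − 10 + 5 = 0, which agrees with 1 − 1 + 0 = 0.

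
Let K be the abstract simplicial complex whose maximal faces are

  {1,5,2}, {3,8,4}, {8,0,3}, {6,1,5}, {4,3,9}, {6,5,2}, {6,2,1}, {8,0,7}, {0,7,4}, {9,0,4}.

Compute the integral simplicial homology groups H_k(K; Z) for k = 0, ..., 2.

K has 10 vertices, 18 edges, 10 triangles.
rank ∂_0 = 0, rank ∂_1 = 8 ⇒ b_0 = 10 − 0 − 8 = 2; all invariant factors of ∂_1 are 1 so no torsion. So H_0 = Z^2.
rank ∂_1 = 8, rank ∂_2 = 9 ⇒ b_1 = 18 − 8 − 9 = 1; all invariant factors of ∂_2 are 1 so no torsion. So H_1 = Z.
rank ∂_2 = 9, rank ∂_3 = 0 ⇒ b_2 = 10 − 9 − 0 = 1. So H_2 = Z.

H_0 ≅ Z^2,  H_1 ≅ Z,  H_2 ≅ Z.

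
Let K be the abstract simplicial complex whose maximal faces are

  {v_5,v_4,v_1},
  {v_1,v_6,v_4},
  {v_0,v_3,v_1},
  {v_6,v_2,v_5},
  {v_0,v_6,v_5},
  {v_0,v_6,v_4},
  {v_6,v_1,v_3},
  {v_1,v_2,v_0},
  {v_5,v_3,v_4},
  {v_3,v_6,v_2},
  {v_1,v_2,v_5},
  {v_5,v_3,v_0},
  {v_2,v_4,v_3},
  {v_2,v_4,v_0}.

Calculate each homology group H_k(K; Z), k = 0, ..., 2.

H_0 = Z,  H_1 = Z^2,  H_2 = Z.

Take the total order v_0 < v_1 < v_2 < v_3 < v_4 < v_5 < v_6 on the vertex set. Then K (dimension 2) consists of the simplices:

  0-simplices (7): [v_0], [v_1], [v_2], [v_3], [v_4], [v_5], [v_6]
  1-simplices (21): (21 of them)
  2-simplices (14): (14 of them)

giving chain groups C_0 ≅ Z^7, C_1 ≅ Z^21, C_2 ≅ Z^14.

Boundary ∂_1: C_1 → C_0 sends each edge [p,q] (with p < q) to q − p.
The 7×21 boundary matrix has rank 6 and Smith normal form diag(1,1,1,1,1,1).

Boundary ∂_2: C_2 → C_1 acts by ∂[p,q,r] = [q,r] − [p,r] + [p,q]. For instance
  ∂[v_0,v_1,v_3] = [v_1,v_3] − [v_0,v_3] + [v_0,v_1],
  ∂[v_0,v_4,v_6] = [v_4,v_6] − [v_0,v_6] + [v_0,v_4].
As a 21×14 matrix over Z this has rank 13, with invariant factors (1,1,1,1,1,1,1,1,1,1,1,1,1).

Reading off H_k = ker ∂_k / im ∂_{k+1}:

  H_0: rank C_0 − rank ∂_1 = 7 − 6 = 1, and the invariant factors of ∂_1 are all 1, so H_0 = Z.
  H_1: rank ker ∂_1 − rank ∂_2 = (21 − 6) − 13 = 2, and the invariant factors of ∂_2 are all 1, so H_1 = Z^2.
  H_2: rank ker ∂_2 − rank ∂_3 = (14 − 13) − 0 = 1, and there is no ∂_3, so H_2 = Z.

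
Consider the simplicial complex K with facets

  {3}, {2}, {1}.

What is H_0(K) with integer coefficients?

Take the total order 1 < 2 < 3 on the vertex set. Then K (dimension 0) consists of the simplices:

  0-simplices (3): [1], [2], [3]

Hence C_0 ≅ Z^3.

Reading off H_k = ker ∂_k / im ∂_{k+1}:

  H_0: rank C_0 − rank ∂_1 = 3 − 0 = 3, and there is no ∂_1, so H_0 = Z^3.

H_0 = Z^3.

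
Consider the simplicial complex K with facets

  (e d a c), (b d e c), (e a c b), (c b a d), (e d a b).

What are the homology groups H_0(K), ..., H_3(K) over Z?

H_0 = Z,  H_1 = 0,  H_2 = 0,  H_3 = Z.

We work with the vertex ordering a < b < c < d < e. The simplices of K, each written with vertices in increasing order, are:

  0-simplices (5): a, b, c, d, e
  1-simplices (10): ab, ac, ad, ae, bc, bd, be, cd, ce, de
  2-simplices (10): abc, abd, abe, acd, ace, ade, bcd, bce, bde, cde
  3-simplices (5): abcd, abce, abde, acde, bcde

so the chain groups are C_0 ≅ Z^5, C_1 ≅ Z^10, C_2 ≅ Z^10, C_3 ≅ Z^5.

Boundary ∂_1: C_1 → C_0 is given by ∂[p,q] = [q] − [p]. For instance
  ∂bd = d − b.
As a 5×10 matrix over Z this has rank 4, with invariant factors (1,1,1,1).

∂_2: C_2 → C_1 sends each 2-simplex [p,q,r] to [q,r] − [p,r] + [p,q]. For instance
  ∂abd = bd − ad + ab,
  ∂bce = ce − be + bc.
This gives a 10×10 integer matrix of rank 6; reducing to Smith normal form yields diagonal entries (1,1,1,1,1,1).

The boundary map ∂_3: C_3 → C_2 sends each 3-simplex σ to the alternating sum Σ_i (−1)^i (σ with its i-th vertex removed). For instance
  ∂acde = cde − ade + ace − acd,
  ∂abcd = bcd − acd + abd − abc.
The 10×5 boundary matrix has rank 4 and Smith normal form diag(1,1,1,1).

Reading off H_k = ker ∂_k / im ∂_{k+1}:

  H_0: rank C_0 − rank ∂_1 = 5 − 4 = 1, and the invariant factors of ∂_1 are all 1, so H_0 ≅ Z.
  H_1: rank ker ∂_1 − rank ∂_2 = (10 − 4) − 6 = 0, and the invariant factors of ∂_2 are all 1, so H_1 ≅ 0.
  H_2: rank ker ∂_2 − rank ∂_3 = (10 − 6) − 4 = 0, and the invariant factors of ∂_3 are all 1, so H_2 ≅ 0.
  H_3: rank ker ∂_3 − rank ∂_4 = (5 − 4) − 0 = 1, and there is no ∂_4, so H_3 ≅ Z.

As a check, the Euler characteristic is 5 − 10 + 10 − 5 = 0, which agrees with 1 − 0 + 0 − 1 = 0.
(K is a triangulation of the 3-sphere S^3.)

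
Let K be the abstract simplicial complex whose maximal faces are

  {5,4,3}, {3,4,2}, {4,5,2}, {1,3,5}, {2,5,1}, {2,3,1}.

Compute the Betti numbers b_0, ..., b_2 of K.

b_0 = 1, b_1 = 0, b_2 = 1.

Take the total order 1 < 2 < 3 < 4 < 5 on the vertex set. Then K (dimension 2) consists of the simplices:

  0-simplices (5): [1], [2], [3], [4], [5]
  1-simplices (9): [1,2], [1,3], [1,5], [2,3], [2,4], [2,5], [3,4], [3,5], [4,5]
  2-simplices (6): [1,2,3], [1,2,5], [1,3,5], [2,3,4], [2,4,5], [3,4,5]

Hence C_0 ≅ Z^5, C_1 ≅ Z^9, C_2 ≅ Z^6.

Boundary ∂_1: C_1 → C_0 is given by ∂[p,q] = [q] − [p]. For instance
  ∂[1,2] = [2] − [1].
This gives a 5×9 integer matrix of rank 4; reducing to Smith normal form yields diagonal entries (1,1,1,1).

Boundary ∂_2: C_2 → C_1 sends each 2-simplex [p,q,r] to [q,r] − [p,r] + [p,q]. For instance
  ∂[3,4,5] = [4,5] − [3,5] + [3,4],
  ∂[2,3,4] = [3,4] − [2,4] + [2,3].
This gives a 9×6 integer matrix of rank 5; reducing to Smith normal form yields diagonal entries (1,1,1,1,1).

From H_k ≅ ker(∂_k) / im(∂_{k+1}) we obtain:

  H_0: rank C_0 − rank ∂_1 = 5 − 4 = 1, and the invariant factors of ∂_1 are all 1, so H_0 = Z.
  H_1: rank ker ∂_1 − rank ∂_2 = (9 − 4) − 5 = 0, and the invariant factors of ∂_2 are all 1, so H_1 = 0.
  H_2: rank ker ∂_2 − rank ∂_3 = (6 − 5) − 0 = 1, and there is no ∂_3, so H_2 = Z.

Hence the Betti numbers are b_0 = 1, b_1 = 0, b_2 = 1.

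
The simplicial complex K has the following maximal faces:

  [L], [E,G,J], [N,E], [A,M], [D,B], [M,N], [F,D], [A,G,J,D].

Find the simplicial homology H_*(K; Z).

H_0 = Z^2,  H_1 = Z,  H_2 = 0,  H_3 = 0.

Fix the vertex order A < B < D < E < F < G < J < L < M < N and write every simplex with vertices in increasing order. Then dim K = 3 and the simplices of K are:

  0-simplices (10): A, B, D, E, F, G, J, L, M, N
  1-simplices (13): AD, AG, AJ, AM, BD, DF, DG, DJ, EG, EJ, EN, GJ, MN
  2-simplices (5): ADG, ADJ, AGJ, DGJ, EGJ
  3-simplices (1): ADGJ

giving chain groups C_0 ≅ Z^10, C_1 ≅ Z^13, C_2 ≅ Z^5, C_3 ≅ Z^1.

Boundary ∂_1: C_1 → C_0 is given by ∂[p,q] = [q] − [p]. For instance
  ∂EJ = J − E.
The resulting 10×13 matrix has rank 8, and its Smith normal form has invariant factors (1,1,1,1,1,1,1,1).

The boundary map ∂_2: C_2 → C_1 maps a triangle to the signed sum of its edges. For instance
  ∂DGJ = GJ − DJ + DG,
  ∂ADJ = DJ − AJ + AD.
The resulting 13×5 matrix has rank 4, and its Smith normal form has invariant factors (1,1,1,1).

Boundary ∂_3: C_3 → C_2 sends each 3-simplex σ to the alternating sum Σ_i (−1)^i (σ with its i-th vertex removed). For instance
  ∂ADGJ = DGJ − AGJ + ADJ − ADG.
The 5×1 boundary matrix has rank 1 and Smith normal form diag(1).

Computing H_k = (kernel of ∂_k) / (image of ∂_{k+1}):

  H_0: rank C_0 − rank ∂_1 = 10 − 8 = 2, and the invariant factors of ∂_1 are all 1, so H_0 = Z^2.
  H_1: rank ker ∂_1 − rank ∂_2 = (13 − 8) − 4 = 1, and the invariant factors of ∂_2 are all 1, so H_1 = Z.
  H_2: rank ker ∂_2 − rank ∂_3 = (5 − 4) − 1 = 0, and the invariant factors of ∂_3 are all 1, so H_2 = 0.
  H_3: rank ker ∂_3 − rank ∂_4 = (1 − 1) − 0 = 0, and there is no ∂_4, so H_3 = 0.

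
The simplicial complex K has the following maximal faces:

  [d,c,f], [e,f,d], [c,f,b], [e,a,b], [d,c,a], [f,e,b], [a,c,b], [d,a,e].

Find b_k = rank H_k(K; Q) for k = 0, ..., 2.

b_0 = 1, b_1 = 0, b_2 = 1.

Fix the vertex order a < b < c < d < e < f and write every simplex with vertices in increasing order. Then dim K = 2 and the simplices of K are:

  0-simplices (6): a, b, c, d, e, f
  1-simplices (12): ab, ac, ad, ae, bc, be, bf, cd, cf, de, df, ef
  2-simplices (8): abc, abe, acd, ade, bcf, bef, cdf, def

giving chain groups C_0 ≅ Z^6, C_1 ≅ Z^12, C_2 ≅ Z^8.

Boundary ∂_1: C_1 → C_0 maps an edge to its endpoints' difference, ∂[p,q] = q − p.
As a 6×12 matrix over Z this has rank 5, with invariant factors (1,1,1,1,1).

Boundary ∂_2: C_2 → C_1 maps a triangle to the signed sum of its edges. For instance
  ∂abe = be − ae + ab,
  ∂cdf = df − cf + cd.
As a 12×8 matrix over Z this has rank 7, with invariant factors (1,1,1,1,1,1,1).

Now H_k = ker ∂_k / im ∂_{k+1}, so:

  H_0: rank C_0 − rank ∂_1 = 6 − 5 = 1, and the invariant factors of ∂_1 are all 1, so H_0 = Z.
  H_1: rank ker ∂_1 − rank ∂_2 = (12 − 5) − 7 = 0, and the invariant factors of ∂_2 are all 1, so H_1 = 0.
  H_2: rank ker ∂_2 − rank ∂_3 = (8 − 7) − 0 = 1, and there is no ∂_3, so H_2 = Z.

As a check, the Euler characteristic is 6 − 12 + 8 = 2, which agrees with 1 − 0 + 1 = 2.

Hence the Betti numbers are b_0 = 1, b_1 = 0, b_2 = 1.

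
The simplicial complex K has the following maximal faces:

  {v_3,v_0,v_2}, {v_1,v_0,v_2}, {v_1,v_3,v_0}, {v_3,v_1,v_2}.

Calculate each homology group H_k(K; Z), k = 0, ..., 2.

Order the vertices as v_0 < v_1 < v_2 < v_3. Listing each simplex with vertices in this order, K has dimension 2 with simplices:

  0-simplices (4): [v_0], [v_1], [v_2], [v_3]
  1-simplices (6): [v_0,v_1], [v_0,v_2], [v_0,v_3], [v_1,v_2], [v_1,v_3], [v_2,v_3]
  2-simplices (4): [v_0,v_1,v_2], [v_0,v_1,v_3], [v_0,v_2,v_3], [v_1,v_2,v_3]

so the chain groups are C_0 ≅ Z^4, C_1 ≅ Z^6, C_2 ≅ Z^4.

Boundary ∂_1: C_1 → C_0 is given by ∂[p,q] = [q] − [p].
The 4×6 boundary matrix has rank 3 and Smith normal form diag(1,1,1).

∂_2: C_2 → C_1 maps a triangle to the signed sum of its edges. For instance
  ∂[v_1,v_2,v_3] = [v_2,v_3] − [v_1,v_3] + [v_1,v_2],
  ∂[v_0,v_1,v_3] = [v_1,v_3] − [v_0,v_3] + [v_0,v_1].
This gives a 6×4 integer matrix of rank 3; reducing to Smith normal form yields diagonal entries (1,1,1).

Reading off H_k = ker ∂_k / im ∂_{k+1}:

  H_0: rank C_0 − rank ∂_1 = 4 − 3 = 1, and the invariant factors of ∂_1 are all 1, so H_0 ≅ Z.
  H_1: rank ker ∂_1 − rank ∂_2 = (6 − 3) − 3 = 0, and the invariant factors of ∂_2 are all 1, so H_1 ≅ 0.
  H_2: rank ker ∂_2 − rank ∂_3 = (4 − 3) − 0 = 1, and there is no ∂_3, so H_2 ≅ Z.

H_0 = Z,  H_1 = 0,  H_2 = Z.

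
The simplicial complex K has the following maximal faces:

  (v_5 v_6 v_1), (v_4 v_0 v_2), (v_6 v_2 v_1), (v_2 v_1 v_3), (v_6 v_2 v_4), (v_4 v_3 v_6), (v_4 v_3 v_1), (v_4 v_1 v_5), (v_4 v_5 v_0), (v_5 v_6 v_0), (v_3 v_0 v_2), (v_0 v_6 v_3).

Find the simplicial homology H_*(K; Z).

H_0 = Z,  H_1 = Z/2,  H_2 = 0.

Take the total order v_0 < v_1 < v_2 < v_3 < v_4 < v_5 < v_6 on the vertex set. Then K (dimension 2) consists of the simplices:

  0-simplices (7): [v_0], [v_1], [v_2], [v_3], [v_4], [v_5], [v_6]
  1-simplices (18): (18 of them)
  2-simplices (12): (12 of them)

giving chain groups C_0 ≅ Z^7, C_1 ≅ Z^18, C_2 ≅ Z^12.

Boundary ∂_1: C_1 → C_0 is given by ∂[p,q] = [q] − [p].
As a 7×18 matrix over Z this has rank 6, with invariant factors (1,1,1,1,1,1).

The boundary map ∂_2: C_2 → C_1 maps a triangle to the signed sum of its edges. For instance
  ∂[v_0,v_2,v_3] = [v_2,v_3] − [v_0,v_3] + [v_0,v_2],
  ∂[v_1,v_2,v_6] = [v_2,v_6] − [v_1,v_6] + [v_1,v_2].
The 18×12 boundary matrix has rank 12 and Smith normal form diag(1,1,1,1,1,1,1,1,1,1,1,2).

Computing H_k = (kernel of ∂_k) / (image of ∂_{k+1}):

  H_0: rank C_0 − rank ∂_1 = 7 − 6 = 1, and the invariant factors of ∂_1 are all 1, so H_0 ≅ Z.
  H_1: rank ker ∂_1 − rank ∂_2 = (18 − 6) − 12 = 0, and ∂_2 has invariant factor 2 > 1, so H_1 ≅ Z/2.
  H_2: rank ker ∂_2 − rank ∂_3 = (12 − 12) − 0 = 0, and there is no ∂_3, so H_2 ≅ 0.

(K is a triangulation of the real projective plane RP^2.)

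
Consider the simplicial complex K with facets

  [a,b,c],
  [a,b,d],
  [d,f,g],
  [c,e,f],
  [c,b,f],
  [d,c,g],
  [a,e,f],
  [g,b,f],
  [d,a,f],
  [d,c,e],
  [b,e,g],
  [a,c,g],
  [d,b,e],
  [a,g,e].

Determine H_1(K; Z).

Take the total order a < b < c < d < e < f < g on the vertex set. Then K (dimension 2) consists of the simplices:

  0-simplices (7): a, b, c, d, e, f, g
  1-simplices (21): ab, ac, ad, ae, af, ag, bc, bd, be, bf, bg, cd, ce, cf, cg, de, df, dg, ef, eg, fg
  2-simplices (14): abc, abd, acg, adf, aef, aeg, bcf, bde, beg, bfg, cde, cdg, cef, dfg

so the chain groups are C_0 ≅ Z^7, C_1 ≅ Z^21, C_2 ≅ Z^14.

Boundary ∂_1: C_1 → C_0 is given by ∂[p,q] = [q] − [p].
The resulting 7×21 matrix has rank 6, and its Smith normal form has invariant factors (1,1,1,1,1,1).

∂_2: C_2 → C_1 maps a triangle to the signed sum of its edges. For instance
  ∂beg = eg − bg + be,
  ∂abd = bd − ad + ab.
The resulting 21×14 matrix has rank 13, and its Smith normal form has invariant factors (1,1,1,1,1,1,1,1,1,1,1,1,1).

Computing H_k = (kernel of ∂_k) / (image of ∂_{k+1}):

  H_1: rank ker ∂_1 − rank ∂_2 = (21 − 6) − 13 = 2, and the invariant factors of ∂_2 are all 1, so H_1 = Z^2.

H_1 = Z^2.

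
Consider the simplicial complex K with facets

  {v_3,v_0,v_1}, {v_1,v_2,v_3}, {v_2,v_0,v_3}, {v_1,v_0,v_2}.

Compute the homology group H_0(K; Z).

H_0 = Z.

Fix the vertex order v_0 < v_1 < v_2 < v_3 and write every simplex with vertices in increasing order. Then dim K = 2 and the simplices of K are:

  0-simplices (4): [v_0], [v_1], [v_2], [v_3]
  1-simplices (6): [v_0,v_1], [v_0,v_2], [v_0,v_3], [v_1,v_2], [v_1,v_3], [v_2,v_3]
  2-simplices (4): [v_0,v_1,v_2], [v_0,v_1,v_3], [v_0,v_2,v_3], [v_1,v_2,v_3]

so the chain groups are C_0 ≅ Z^4, C_1 ≅ Z^6, C_2 ≅ Z^4.

Boundary ∂_1: C_1 → C_0 maps an edge to its endpoints' difference, ∂[p,q] = q − p. For instance
  ∂[v_0,v_2] = [v_2] − [v_0].
This gives a 4×6 integer matrix of rank 3; reducing to Smith normal form yields diagonal entries (1,1,1).

The boundary map ∂_2: C_2 → C_1 maps a triangle to the signed sum of its edges. For instance
  ∂[v_0,v_1,v_3] = [v_1,v_3] − [v_0,v_3] + [v_0,v_1],
  ∂[v_1,v_2,v_3] = [v_2,v_3] − [v_1,v_3] + [v_1,v_2].
This gives a 6×4 integer matrix of rank 3; reducing to Smith normal form yields diagonal entries (1,1,1).

Computing H_k = (kernel of ∂_k) / (image of ∂_{k+1}):

  H_0: rank C_0 − rank ∂_1 = 4 − 3 = 1, and the invariant factors of ∂_1 are all 1, so H_0 ≅ Z.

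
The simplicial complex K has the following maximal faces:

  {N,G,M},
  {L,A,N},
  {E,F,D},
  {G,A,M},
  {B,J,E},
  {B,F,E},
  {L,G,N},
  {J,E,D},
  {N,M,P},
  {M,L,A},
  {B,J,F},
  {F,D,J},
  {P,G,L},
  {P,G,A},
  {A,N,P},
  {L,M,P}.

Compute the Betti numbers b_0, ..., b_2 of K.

b_0 = 2, b_1 = 0, b_2 = 1.

Fix the vertex order A < B < D < E < F < G < J < L < M < N < P and write every simplex with vertices in increasing order. Then dim K = 2 and the simplices of K are:

  0-simplices (11): A, B, D, E, F, G, J, L, M, N, P
  1-simplices (24): AG, AL, AM, AN, AP, BE, BF, BJ, DE, DF, DJ, EF, EJ, FJ, GL, GM, GN, GP, LM, LN, LP, MN, MP, NP
  2-simplices (16): AGM, AGP, ALM, ALN, ANP, BEF, BEJ, BFJ, DEF, DEJ, DFJ, GLN, GLP, GMN, LMP, MNP

Hence C_0 ≅ Z^11, C_1 ≅ Z^24, C_2 ≅ Z^16.

The boundary map ∂_1: C_1 → C_0 is given by ∂[p,q] = [q] − [p].
The resulting 11×24 matrix has rank 9, and its Smith normal form has invariant factors (1,1,1,1,1,1,1,1,1).

Boundary ∂_2: C_2 → C_1 sends each 2-simplex [p,q,r] to [q,r] − [p,r] + [p,q]. For instance
  ∂BEF = EF − BF + BE,
  ∂GLP = LP − GP + GL.
This gives a 24×16 integer matrix of rank 15; reducing to Smith normal form yields diagonal entries (1,1,1,1,1,1,1,1,1,1,1,1,1,1,2).

From H_k ≅ ker(∂_k) / im(∂_{k+1}) we obtain:

  H_0: rank C_0 − rank ∂_1 = 11 − 9 = 2, and the invariant factors of ∂_1 are all 1, so H_0 ≅ Z^2.
  H_1: rank ker ∂_1 − rank ∂_2 = (24 − 9) − 15 = 0, and ∂_2 has invariant factor 2 > 1, so H_1 ≅ Z/2.
  H_2: rank ker ∂_2 − rank ∂_3 = (16 − 15) − 0 = 1, and there is no ∂_3, so H_2 ≅ Z.

(K is a triangulation of the disjoint union of the 2-sphere S^2 and the real projective plane RP^2.)

Hence the Betti numbers are b_0 = 2, b_1 = 0, b_2 = 1.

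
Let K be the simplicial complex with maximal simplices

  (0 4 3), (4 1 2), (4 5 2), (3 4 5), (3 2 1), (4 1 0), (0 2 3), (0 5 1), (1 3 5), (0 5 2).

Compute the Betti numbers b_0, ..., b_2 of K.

Take the total order 0 < 1 < 2 < 3 < 4 < 5 on the vertex set. Then K (dimension 2) consists of the simplices:

  0-simplices (6): [0], [1], [2], [3], [4], [5]
  1-simplices (15): [0,1], [0,2], [0,3], [0,4], [0,5], [1,2], [1,3], [1,4], [1,5], [2,3], [2,4], [2,5], [3,4], [3,5], [4,5]
  2-simplices (10): [0,1,4], [0,1,5], [0,2,3], [0,2,5], [0,3,4], [1,2,3], [1,2,4], [1,3,5], [2,4,5], [3,4,5]

Hence C_0 ≅ Z^6, C_1 ≅ Z^15, C_2 ≅ Z^10.

Boundary ∂_1: C_1 → C_0 sends each edge [p,q] (with p < q) to q − p. For instance
  ∂[3,4] = [4] − [3].
The resulting 6×15 matrix has rank 5, and its Smith normal form has invariant factors (1,1,1,1,1).

The boundary map ∂_2: C_2 → C_1 acts by ∂[p,q,r] = [q,r] − [p,r] + [p,q]. For instance
  ∂[1,2,4] = [2,4] − [1,4] + [1,2],
  ∂[0,2,3] = [2,3] − [0,3] + [0,2].
The 15×10 boundary matrix has rank 10 and Smith normal form diag(1,1,1,1,1,1,1,1,1,2).

Computing H_k = (kernel of ∂_k) / (image of ∂_{k+1}):

  H_0: rank C_0 − rank ∂_1 = 6 − 5 = 1, and the invariant factors of ∂_1 are all 1, so H_0 = Z.
  H_1: rank ker ∂_1 − rank ∂_2 = (15 − 5) − 10 = 0, and ∂_2 has invariant factor 2 > 1, so H_1 = Z/2.
  H_2: rank ker ∂_2 − rank ∂_3 = (10 − 10) − 0 = 0, and there is no ∂_3, so H_2 = 0.

(K is a triangulation of the real projective plane RP^2.)

Hence the Betti numbers are b_0 = 1, b_1 = 0, b_2 = 0.

b_0 = 1, b_1 = 0, b_2 = 0.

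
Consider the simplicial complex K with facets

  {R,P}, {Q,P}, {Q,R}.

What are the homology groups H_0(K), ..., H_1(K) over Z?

H_0 = Z,  H_1 = Z.

Take the total order P < Q < R on the vertex set. Then K (dimension 1) consists of the simplices:

  0-simplices (3): P, Q, R
  1-simplices (3): PQ, PR, QR

so the chain groups are C_0 ≅ Z^3, C_1 ≅ Z^3.

The boundary map ∂_1: C_1 → C_0 is given by ∂[p,q] = [q] − [p].
This gives a 3×3 integer matrix of rank 2; reducing to Smith normal form yields diagonal entries (1,1).

Computing H_k = (kernel of ∂_k) / (image of ∂_{k+1}):

  H_0: rank C_0 − rank ∂_1 = 3 − 2 = 1, and the invariant factors of ∂_1 are all 1, so H_0 = Z.
  H_1: rank ker ∂_1 − rank ∂_2 = (3 − 2) − 0 = 1, and there is no ∂_2, so H_1 = Z.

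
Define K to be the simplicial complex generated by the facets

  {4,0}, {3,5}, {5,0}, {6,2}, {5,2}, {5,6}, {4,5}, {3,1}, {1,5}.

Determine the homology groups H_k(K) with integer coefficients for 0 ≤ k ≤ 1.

H_0 = Z,  H_1 = Z^3.

Order the vertices as 0 < 1 < 2 < 3 < 4 < 5 < 6. Listing each simplex with vertices in this order, K has dimension 1 with simplices:

  0-simplices (7): [0], [1], [2], [3], [4], [5], [6]
  1-simplices (9): [0,4], [0,5], [1,3], [1,5], [2,5], [2,6], [3,5], [4,5], [5,6]

giving chain groups C_0 ≅ Z^7, C_1 ≅ Z^9.

Boundary ∂_1: C_1 → C_0 maps an edge to its endpoints' difference, ∂[p,q] = q − p. For instance
  ∂[1,3] = [3] − [1].
The resulting 7×9 matrix has rank 6, and its Smith normal form has invariant factors (1,1,1,1,1,1).

Reading off H_k = ker ∂_k / im ∂_{k+1}:

  H_0: rank C_0 − rank ∂_1 = 7 − 6 = 1, and the invariant factors of ∂_1 are all 1, so H_0 = Z.
  H_1: rank ker ∂_1 − rank ∂_2 = (9 − 6) − 0 = 3, and there is no ∂_2, so H_1 = Z^3.

As a check, the Euler characteristic is 7 − 9 = -2, which agrees with 1 − 3 = -2.
(K is a triangulation of a wedge of 3 circles.)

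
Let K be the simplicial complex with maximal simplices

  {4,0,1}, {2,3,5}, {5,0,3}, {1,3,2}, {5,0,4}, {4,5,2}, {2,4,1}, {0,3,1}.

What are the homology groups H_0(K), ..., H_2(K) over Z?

H_0 = Z,  H_1 = 0,  H_2 = Z.

Fix the vertex order 0 < 1 < 2 < 3 < 4 < 5 and write every simplex with vertices in increasing order. Then dim K = 2 and the simplices of K are:

  0-simplices (6): [0], [1], [2], [3], [4], [5]
  1-simplices (12): [0,1], [0,3], [0,4], [0,5], [1,2], [1,3], [1,4], [2,3], [2,4], [2,5], [3,5], [4,5]
  2-simplices (8): [0,1,3], [0,1,4], [0,3,5], [0,4,5], [1,2,3], [1,2,4], [2,3,5], [2,4,5]

Hence C_0 ≅ Z^6, C_1 ≅ Z^12, C_2 ≅ Z^8.

The boundary map ∂_1: C_1 → C_0 is given by ∂[p,q] = [q] − [p]. For instance
  ∂[0,4] = [4] − [0].
The resulting 6×12 matrix has rank 5, and its Smith normal form has invariant factors (1,1,1,1,1).

∂_2: C_2 → C_1 sends each 2-simplex [p,q,r] to [q,r] − [p,r] + [p,q]. For instance
  ∂[0,1,4] = [1,4] − [0,4] + [0,1],
  ∂[0,1,3] = [1,3] − [0,3] + [0,1].
This gives a 12×8 integer matrix of rank 7; reducing to Smith normal form yields diagonal entries (1,1,1,1,1,1,1).

Computing H_k = (kernel of ∂_k) / (image of ∂_{k+1}):

  H_0: rank C_0 − rank ∂_1 = 6 − 5 = 1, and the invariant factors of ∂_1 are all 1, so H_0 ≅ Z.
  H_1: rank ker ∂_1 − rank ∂_2 = (12 − 5) − 7 = 0, and the invariant factors of ∂_2 are all 1, so H_1 ≅ 0.
  H_2: rank ker ∂_2 − rank ∂_3 = (8 − 7) − 0 = 1, and there is no ∂_3, so H_2 ≅ Z.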